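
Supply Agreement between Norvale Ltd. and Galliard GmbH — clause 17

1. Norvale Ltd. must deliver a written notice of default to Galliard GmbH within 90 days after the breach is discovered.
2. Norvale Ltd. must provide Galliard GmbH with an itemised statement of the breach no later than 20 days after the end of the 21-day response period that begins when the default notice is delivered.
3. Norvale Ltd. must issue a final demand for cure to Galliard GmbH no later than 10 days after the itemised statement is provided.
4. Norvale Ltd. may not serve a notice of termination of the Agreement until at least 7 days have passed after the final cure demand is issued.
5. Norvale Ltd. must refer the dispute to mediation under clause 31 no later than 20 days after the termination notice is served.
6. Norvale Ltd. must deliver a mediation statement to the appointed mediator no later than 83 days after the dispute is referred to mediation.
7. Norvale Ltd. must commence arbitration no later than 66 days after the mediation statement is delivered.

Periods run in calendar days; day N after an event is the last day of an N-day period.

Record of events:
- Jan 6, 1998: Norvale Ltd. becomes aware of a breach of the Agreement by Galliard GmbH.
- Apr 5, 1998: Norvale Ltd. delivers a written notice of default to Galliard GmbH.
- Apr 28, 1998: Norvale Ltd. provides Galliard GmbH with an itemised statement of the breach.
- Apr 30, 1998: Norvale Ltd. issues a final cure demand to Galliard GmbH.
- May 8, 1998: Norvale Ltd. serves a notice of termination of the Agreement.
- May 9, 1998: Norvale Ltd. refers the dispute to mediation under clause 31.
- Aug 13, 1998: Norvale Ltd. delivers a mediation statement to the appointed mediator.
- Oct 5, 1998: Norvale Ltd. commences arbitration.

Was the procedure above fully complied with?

(1) due by Jan 6, 1998 + 90 days = Apr 6, 1998; completed Apr 5, 1998, before the deadline.
(2) due by Apr 26, 1998 + 20 days = May 16, 1998; completed Apr 28, 1998, before the deadline.
(3) due by Apr 28, 1998 + 10 days = May 8, 1998; done Apr 30, 1998 — timely.
(4) permitted from Apr 30, 1998 + 7 days = May 7, 1998 onward; May 8, 1998 is on or after that date.
(5) due by May 8, 1998 + 20 days = May 28, 1998; done May 9, 1998 — timely.
(6) due by May 9, 1998 + 83 days = Jul 31, 1998; Aug 13, 1998 misses that deadline by 13 days.

No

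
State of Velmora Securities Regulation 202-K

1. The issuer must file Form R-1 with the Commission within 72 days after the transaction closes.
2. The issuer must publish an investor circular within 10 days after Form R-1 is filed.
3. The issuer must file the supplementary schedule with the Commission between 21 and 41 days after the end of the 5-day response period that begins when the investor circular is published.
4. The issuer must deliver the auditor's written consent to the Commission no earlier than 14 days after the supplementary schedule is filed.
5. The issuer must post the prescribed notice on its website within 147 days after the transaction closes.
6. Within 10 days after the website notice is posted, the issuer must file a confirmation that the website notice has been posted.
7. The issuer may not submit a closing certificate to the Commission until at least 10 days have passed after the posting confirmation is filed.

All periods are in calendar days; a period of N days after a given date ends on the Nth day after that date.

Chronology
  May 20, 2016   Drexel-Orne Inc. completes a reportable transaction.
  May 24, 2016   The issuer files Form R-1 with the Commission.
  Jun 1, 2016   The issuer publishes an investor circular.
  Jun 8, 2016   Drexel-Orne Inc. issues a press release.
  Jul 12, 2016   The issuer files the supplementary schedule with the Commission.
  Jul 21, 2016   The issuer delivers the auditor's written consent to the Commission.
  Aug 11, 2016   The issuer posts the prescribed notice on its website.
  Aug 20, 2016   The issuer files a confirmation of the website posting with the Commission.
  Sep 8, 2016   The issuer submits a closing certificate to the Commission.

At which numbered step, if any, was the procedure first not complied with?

Step 4

(1) due by May 20, 2016 + 72 days = Jul 31, 2016; May 24, 2016 is within that limit.
(2) due by May 24, 2016 + 10 days = Jun 3, 2016; done Jun 1, 2016 — timely.
(3) the permitted window runs from Jun 6, 2016 + 21 = Jun 27, 2016 to Jun 6, 2016 + 41 = Jul 17, 2016; done Jul 12, 2016, which is between those dates.
(4) permitted from Jul 12, 2016 + 14 days = Jul 26, 2016 onward; done Jul 21, 2016 — 5 days too early.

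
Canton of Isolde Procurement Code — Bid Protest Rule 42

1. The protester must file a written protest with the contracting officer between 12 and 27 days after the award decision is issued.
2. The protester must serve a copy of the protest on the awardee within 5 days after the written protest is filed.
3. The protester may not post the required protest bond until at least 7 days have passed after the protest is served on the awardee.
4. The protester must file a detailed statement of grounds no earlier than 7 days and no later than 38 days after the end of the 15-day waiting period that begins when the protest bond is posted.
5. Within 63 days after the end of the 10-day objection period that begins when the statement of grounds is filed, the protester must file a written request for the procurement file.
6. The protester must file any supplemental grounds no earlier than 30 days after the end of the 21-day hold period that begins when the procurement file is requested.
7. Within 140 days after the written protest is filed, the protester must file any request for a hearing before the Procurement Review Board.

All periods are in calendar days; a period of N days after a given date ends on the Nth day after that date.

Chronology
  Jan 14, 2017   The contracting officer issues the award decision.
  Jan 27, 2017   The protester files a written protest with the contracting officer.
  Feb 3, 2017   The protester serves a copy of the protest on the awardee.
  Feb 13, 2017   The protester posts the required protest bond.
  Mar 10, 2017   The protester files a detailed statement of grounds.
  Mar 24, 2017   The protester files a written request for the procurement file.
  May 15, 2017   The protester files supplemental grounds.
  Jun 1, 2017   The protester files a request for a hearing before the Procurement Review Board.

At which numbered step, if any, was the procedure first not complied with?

Step 1 — 12 and 27 days from Jan 14, 2017 (when the award decision is issued) are Jan 26, 2017 and Feb 10, 2017 respectively; Jan 27, 2017 falls inside that range.
Step 2 — counting 5 days from Jan 27, 2017 (when the written protest is filed) gives a deadline of Feb 1, 2017; Feb 3, 2017 misses that deadline by 2 days.

Step 2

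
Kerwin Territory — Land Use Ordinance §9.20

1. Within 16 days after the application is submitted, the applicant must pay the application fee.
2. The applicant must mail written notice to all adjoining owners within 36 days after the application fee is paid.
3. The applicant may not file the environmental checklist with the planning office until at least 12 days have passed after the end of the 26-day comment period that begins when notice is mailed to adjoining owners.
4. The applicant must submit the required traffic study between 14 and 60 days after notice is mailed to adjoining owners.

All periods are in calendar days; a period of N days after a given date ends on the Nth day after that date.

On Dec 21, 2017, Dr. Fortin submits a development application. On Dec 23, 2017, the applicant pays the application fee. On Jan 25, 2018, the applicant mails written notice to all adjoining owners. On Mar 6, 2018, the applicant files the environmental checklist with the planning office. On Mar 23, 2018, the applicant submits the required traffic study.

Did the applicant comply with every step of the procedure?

Yes

Step 1: 16 days after Dec 21, 2017 (when the application is submitted) is Jan 6, 2018; completed Dec 23, 2017, before the deadline.
Step 2: 36 days after Dec 23, 2017 (when the application fee is paid) is Jan 28, 2018; done Jan 25, 2018 — timely.
Step 3: the earliest permitted date is 12 days after Feb 20, 2018 (end of the 26-day comment period, which began when notice is mailed to adjoining owners on Jan 25, 2018), i.e. Mar 4, 2018; Mar 6, 2018 is on or after that date.
Step 4: the window is 14–60 days after Jan 25, 2018 (when notice is mailed to adjoining owners), so Feb 8, 2018 through Mar 26, 2018; Mar 23, 2018 falls inside that range.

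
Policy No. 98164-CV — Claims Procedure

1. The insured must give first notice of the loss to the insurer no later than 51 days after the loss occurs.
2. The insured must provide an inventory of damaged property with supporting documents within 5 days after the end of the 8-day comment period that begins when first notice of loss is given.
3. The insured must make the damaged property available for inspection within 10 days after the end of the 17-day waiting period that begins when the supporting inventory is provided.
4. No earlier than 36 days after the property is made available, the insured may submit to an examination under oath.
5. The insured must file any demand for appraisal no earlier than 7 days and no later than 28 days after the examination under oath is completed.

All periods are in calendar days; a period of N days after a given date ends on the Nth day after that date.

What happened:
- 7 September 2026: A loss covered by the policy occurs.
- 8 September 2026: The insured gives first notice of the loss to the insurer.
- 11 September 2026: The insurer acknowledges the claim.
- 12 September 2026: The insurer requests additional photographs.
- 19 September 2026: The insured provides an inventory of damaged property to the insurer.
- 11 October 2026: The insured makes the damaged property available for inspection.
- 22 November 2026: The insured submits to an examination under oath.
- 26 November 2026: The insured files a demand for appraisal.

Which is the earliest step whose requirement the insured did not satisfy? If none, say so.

Step 5

(1) due by 7 September 2026 + 51 days = 28 October 2026; done 8 September 2026 — timely.
(2) due by 16 September 2026 + 5 days = 21 September 2026; 19 September 2026 is within that limit.
(3) due by 6 October 2026 + 10 days = 16 October 2026; completed 11 October 2026, before the deadline.
(4) permitted from 11 October 2026 + 36 days = 16 November 2026 onward; 22 November 2026 is on or after that date.
(5) the permitted window runs from 22 November 2026 + 7 = 29 November 2026 to 22 November 2026 + 28 = 20 December 2026; done 26 November 2026 — 3 days before the window opened.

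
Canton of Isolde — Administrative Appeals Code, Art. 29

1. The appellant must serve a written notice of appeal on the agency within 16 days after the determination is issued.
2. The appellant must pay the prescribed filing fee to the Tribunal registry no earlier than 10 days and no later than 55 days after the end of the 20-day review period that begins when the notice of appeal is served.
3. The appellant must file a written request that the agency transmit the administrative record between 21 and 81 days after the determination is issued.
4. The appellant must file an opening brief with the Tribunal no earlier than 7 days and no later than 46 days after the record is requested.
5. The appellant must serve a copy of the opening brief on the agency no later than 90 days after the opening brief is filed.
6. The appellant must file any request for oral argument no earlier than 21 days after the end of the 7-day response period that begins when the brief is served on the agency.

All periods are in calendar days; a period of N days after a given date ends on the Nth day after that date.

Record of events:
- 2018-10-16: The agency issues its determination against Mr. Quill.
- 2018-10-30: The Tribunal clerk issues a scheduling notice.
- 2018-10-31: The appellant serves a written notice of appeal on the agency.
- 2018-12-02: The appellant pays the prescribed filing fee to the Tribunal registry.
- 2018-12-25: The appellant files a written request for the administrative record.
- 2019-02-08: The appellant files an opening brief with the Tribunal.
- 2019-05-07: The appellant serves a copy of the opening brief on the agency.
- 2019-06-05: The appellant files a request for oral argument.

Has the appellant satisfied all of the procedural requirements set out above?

Step 1 — counting 16 days from 2018-10-16 (when the determination is issued) gives a deadline of 2018-11-01; completed 2018-10-31, before the deadline.
Step 2 — 10 and 55 days from 2018-11-20 (end of the 20-day review period, which began when the notice of appeal is served on 2018-10-31) are 2018-11-30 and 2019-01-14 respectively; 2018-12-02 falls inside that range.
Step 3 — 21 and 81 days from 2018-10-16 (when the determination is issued) are 2018-11-06 and 2019-01-05 respectively; done 2018-12-25 — within the window.
Step 4 — 7 and 46 days from 2018-12-25 (when the record is requested) are 2019-01-01 and 2019-02-09 respectively; done 2019-02-08, which is between those dates.
Step 5 — counting 90 days from 2019-02-08 (when the opening brief is filed) gives a deadline of 2019-05-09; completed 2019-05-07, before the deadline.
Step 6 — must wait 21 days from 2019-05-14 (end of the 7-day response period, which began when the brief is served on the agency on 2019-05-07), so not before 2019-06-04; done 2019-06-05, after the minimum wait.

Yes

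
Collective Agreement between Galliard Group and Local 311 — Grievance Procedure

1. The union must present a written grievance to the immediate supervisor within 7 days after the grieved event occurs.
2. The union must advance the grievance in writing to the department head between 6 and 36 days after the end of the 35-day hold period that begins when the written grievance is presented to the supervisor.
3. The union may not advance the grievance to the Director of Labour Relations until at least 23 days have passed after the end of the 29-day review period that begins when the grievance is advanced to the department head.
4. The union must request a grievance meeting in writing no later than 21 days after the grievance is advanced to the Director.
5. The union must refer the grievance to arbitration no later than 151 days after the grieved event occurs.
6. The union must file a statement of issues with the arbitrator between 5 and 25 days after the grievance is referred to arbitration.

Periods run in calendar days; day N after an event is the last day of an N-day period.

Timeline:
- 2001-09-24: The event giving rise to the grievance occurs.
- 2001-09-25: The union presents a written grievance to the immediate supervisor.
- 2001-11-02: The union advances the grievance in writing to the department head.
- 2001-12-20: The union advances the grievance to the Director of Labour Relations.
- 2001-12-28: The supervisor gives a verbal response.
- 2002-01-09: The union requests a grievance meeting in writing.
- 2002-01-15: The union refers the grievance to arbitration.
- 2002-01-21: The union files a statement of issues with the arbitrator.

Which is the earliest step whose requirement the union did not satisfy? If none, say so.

Step 2

(1) due by 2001-09-24 + 7 days = 2001-10-01; completed 2001-09-25, before the deadline.
(2) the permitted window runs from 2001-10-30 + 6 = 2001-11-05 to 2001-10-30 + 36 = 2001-12-05; 2001-11-02 is 3 days too early.
The procedure was therefore not followed at step 2.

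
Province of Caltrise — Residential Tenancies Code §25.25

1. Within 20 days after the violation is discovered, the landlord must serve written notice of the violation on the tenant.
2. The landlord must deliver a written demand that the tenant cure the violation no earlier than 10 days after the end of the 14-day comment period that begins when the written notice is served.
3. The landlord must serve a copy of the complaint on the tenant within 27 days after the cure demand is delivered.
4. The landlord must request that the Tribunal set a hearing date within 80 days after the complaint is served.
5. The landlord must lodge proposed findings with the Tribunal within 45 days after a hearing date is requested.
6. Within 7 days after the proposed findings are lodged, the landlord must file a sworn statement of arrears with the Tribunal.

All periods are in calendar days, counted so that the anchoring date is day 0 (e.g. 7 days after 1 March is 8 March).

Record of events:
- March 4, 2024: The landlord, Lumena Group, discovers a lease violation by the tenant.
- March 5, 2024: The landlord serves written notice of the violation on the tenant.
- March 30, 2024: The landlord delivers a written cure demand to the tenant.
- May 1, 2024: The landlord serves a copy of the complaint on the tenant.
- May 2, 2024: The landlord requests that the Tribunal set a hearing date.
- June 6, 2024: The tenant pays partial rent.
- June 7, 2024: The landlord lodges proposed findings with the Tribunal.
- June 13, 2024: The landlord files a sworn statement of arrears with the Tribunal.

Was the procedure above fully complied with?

No

Step 1 — counting 20 days from March 4, 2024 (when the violation is discovered) gives a deadline of March 24, 2024; March 5, 2024 is within that limit.
Step 2 — must wait 10 days from March 19, 2024 (end of the 14-day comment period, which began when the written notice is served on March 5, 2024), so not before March 29, 2024; March 30, 2024 is on or after that date.
Step 3 — counting 27 days from March 30, 2024 (when the cure demand is delivered) gives a deadline of April 26, 2024; not done until May 1, 2024, 5 days after the deadline.
Later steps need not be reached.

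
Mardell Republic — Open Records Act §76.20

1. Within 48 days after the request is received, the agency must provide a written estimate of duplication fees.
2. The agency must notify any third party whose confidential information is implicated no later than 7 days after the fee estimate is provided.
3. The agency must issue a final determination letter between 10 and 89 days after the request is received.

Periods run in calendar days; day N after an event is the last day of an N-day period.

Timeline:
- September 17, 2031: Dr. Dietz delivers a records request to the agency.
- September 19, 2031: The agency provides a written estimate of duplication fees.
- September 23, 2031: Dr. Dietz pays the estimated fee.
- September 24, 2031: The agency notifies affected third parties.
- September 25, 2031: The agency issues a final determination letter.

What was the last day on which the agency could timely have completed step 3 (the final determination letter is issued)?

Step 3 runs from September 17, 2031, when the request is received. The window is 10–89 days after September 17, 2031; it closes on December 15, 2031.

December 15, 2031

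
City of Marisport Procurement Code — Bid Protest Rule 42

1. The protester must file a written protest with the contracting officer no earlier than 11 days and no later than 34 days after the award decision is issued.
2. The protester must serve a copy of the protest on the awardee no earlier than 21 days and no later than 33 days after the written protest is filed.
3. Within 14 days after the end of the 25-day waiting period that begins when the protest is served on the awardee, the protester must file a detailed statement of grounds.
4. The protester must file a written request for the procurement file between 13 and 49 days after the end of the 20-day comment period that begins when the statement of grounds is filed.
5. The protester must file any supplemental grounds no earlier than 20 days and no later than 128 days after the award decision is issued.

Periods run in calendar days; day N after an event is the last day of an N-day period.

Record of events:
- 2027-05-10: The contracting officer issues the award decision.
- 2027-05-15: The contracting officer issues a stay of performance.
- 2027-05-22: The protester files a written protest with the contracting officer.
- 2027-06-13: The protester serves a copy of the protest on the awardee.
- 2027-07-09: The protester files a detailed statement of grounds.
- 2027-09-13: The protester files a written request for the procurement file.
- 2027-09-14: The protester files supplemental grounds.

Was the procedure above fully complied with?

Step 1: the window is 11–34 days after 2027-05-10 (when the award decision is issued), so 2027-05-21 through 2027-06-13; done 2027-05-22, which is between those dates.
Step 2: the window is 21–33 days after 2027-05-22 (when the written protest is filed), so 2027-06-12 through 2027-06-24; 2027-06-13 falls inside that range.
Step 3: 14 days after 2027-07-08 (end of the 25-day waiting period, which began when the protest is served on the awardee on 2027-06-13) is 2027-07-22; completed 2027-07-09, before the deadline.
Step 4: the window is 13–49 days after 2027-07-29 (end of the 20-day comment period, which began when the statement of grounds is filed on 2027-07-09), so 2027-08-11 through 2027-09-16; 2027-09-13 falls inside that range.
Step 5: the window is 20–128 days after 2027-05-10 (when the award decision is issued), so 2027-05-30 through 2027-09-15; done 2027-09-14 — within the window.

Yes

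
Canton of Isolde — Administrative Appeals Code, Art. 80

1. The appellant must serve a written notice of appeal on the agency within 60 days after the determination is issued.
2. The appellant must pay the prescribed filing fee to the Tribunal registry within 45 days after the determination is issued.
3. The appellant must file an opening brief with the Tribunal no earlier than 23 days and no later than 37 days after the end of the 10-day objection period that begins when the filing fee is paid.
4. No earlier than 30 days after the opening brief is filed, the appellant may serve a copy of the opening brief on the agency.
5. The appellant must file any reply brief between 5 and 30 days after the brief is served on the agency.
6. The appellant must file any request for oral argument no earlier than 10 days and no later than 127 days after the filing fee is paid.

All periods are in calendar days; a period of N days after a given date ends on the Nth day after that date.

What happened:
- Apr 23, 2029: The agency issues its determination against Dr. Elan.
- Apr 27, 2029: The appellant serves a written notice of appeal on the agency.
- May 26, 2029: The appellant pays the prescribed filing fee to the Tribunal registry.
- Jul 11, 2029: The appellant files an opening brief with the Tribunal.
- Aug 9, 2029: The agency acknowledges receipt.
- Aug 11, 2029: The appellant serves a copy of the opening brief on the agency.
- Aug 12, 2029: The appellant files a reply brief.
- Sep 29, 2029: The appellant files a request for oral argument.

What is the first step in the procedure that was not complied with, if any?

Step 5

(1) due by Apr 23, 2029 + 60 days = Jun 22, 2029; completed Apr 27, 2029, before the deadline.
(2) due by Apr 23, 2029 + 45 days = Jun 7, 2029; completed May 26, 2029, before the deadline.
(3) the permitted window runs from Jun 5, 2029 + 23 = Jun 28, 2029 to Jun 5, 2029 + 37 = Jul 12, 2029; done Jul 11, 2029, which is between those dates.
(4) permitted from Jul 11, 2029 + 30 days = Aug 10, 2029 onward; done Aug 11, 2029, after the minimum wait.
(5) the permitted window runs from Aug 11, 2029 + 5 = Aug 16, 2029 to Aug 11, 2029 + 30 = Sep 10, 2029; Aug 12, 2029 is 4 days too early.
That is the first point of non-compliance.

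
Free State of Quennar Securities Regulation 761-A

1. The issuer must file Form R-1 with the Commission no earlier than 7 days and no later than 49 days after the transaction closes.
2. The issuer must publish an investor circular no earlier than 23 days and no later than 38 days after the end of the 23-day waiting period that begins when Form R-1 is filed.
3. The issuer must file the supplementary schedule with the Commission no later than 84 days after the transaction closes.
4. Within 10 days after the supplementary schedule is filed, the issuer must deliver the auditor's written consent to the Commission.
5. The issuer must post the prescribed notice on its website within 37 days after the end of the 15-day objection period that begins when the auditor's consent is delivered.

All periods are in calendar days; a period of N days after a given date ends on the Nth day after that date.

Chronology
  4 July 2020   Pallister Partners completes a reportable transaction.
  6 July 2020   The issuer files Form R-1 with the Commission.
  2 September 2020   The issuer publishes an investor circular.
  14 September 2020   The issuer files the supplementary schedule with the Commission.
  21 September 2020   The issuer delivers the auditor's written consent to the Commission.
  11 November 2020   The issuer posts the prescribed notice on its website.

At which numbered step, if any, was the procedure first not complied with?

Step 1

(1) the permitted window runs from 4 July 2020 + 7 = 11 July 2020 to 4 July 2020 + 49 = 22 August 2020; done 6 July 2020 — 5 days before the window opened.
That is the first point of non-compliance.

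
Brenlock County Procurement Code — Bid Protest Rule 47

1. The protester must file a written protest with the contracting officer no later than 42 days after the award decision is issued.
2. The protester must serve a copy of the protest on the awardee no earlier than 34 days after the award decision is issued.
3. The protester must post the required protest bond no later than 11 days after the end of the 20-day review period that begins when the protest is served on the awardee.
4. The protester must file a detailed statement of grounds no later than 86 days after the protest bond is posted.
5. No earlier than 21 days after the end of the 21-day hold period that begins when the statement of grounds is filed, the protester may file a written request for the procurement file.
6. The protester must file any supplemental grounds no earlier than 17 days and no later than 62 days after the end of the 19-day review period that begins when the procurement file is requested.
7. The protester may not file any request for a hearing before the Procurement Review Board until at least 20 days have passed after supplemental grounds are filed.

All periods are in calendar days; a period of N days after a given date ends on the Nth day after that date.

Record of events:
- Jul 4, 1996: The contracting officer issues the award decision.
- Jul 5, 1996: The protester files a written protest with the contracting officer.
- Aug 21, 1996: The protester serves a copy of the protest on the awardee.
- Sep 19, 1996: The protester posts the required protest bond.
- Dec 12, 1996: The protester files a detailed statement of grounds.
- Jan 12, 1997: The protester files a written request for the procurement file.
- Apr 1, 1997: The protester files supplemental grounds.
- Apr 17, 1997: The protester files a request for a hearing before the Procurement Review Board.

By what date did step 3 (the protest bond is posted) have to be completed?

Sep 21, 1996

The protest is served on the awardee on Aug 21, 1996; the 20-day review period therefore ends Sep 10, 1996, and step 3 runs from that date. 11 days after Sep 10, 1996 is Sep 21, 1996.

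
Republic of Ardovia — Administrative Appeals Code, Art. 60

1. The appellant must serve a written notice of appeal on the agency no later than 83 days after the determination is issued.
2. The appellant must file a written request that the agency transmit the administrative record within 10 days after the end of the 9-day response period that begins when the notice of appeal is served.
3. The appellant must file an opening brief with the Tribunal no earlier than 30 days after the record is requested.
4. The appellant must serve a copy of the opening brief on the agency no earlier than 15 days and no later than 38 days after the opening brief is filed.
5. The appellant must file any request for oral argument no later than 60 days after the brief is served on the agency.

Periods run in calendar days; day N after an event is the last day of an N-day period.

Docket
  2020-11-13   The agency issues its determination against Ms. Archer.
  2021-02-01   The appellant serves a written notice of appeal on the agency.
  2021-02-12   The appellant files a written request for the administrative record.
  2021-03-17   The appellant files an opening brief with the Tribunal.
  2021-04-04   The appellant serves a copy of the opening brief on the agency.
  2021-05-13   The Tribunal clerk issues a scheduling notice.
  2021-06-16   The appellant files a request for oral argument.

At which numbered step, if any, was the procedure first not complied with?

Step 1: 83 days after 2020-11-13 (when the determination is issued) is 2021-02-04; completed 2021-02-01, before the deadline.
Step 2: 10 days after 2021-02-10 (end of the 9-day response period, which began when the notice of appeal is served on 2021-02-01) is 2021-02-20; done 2021-02-12 — timely.
Step 3: the earliest permitted date is 30 days after 2021-02-12 (when the record is requested), i.e. 2021-03-14; 2021-03-17 is on or after that date.
Step 4: the window is 15–38 days after 2021-03-17 (when the opening brief is filed), so 2021-04-01 through 2021-04-24; done 2021-04-04, which is between those dates.
Step 5: 60 days after 2021-04-04 (when the brief is served on the agency) is 2021-06-03; 2021-06-16 misses that deadline by 13 days.

Step 5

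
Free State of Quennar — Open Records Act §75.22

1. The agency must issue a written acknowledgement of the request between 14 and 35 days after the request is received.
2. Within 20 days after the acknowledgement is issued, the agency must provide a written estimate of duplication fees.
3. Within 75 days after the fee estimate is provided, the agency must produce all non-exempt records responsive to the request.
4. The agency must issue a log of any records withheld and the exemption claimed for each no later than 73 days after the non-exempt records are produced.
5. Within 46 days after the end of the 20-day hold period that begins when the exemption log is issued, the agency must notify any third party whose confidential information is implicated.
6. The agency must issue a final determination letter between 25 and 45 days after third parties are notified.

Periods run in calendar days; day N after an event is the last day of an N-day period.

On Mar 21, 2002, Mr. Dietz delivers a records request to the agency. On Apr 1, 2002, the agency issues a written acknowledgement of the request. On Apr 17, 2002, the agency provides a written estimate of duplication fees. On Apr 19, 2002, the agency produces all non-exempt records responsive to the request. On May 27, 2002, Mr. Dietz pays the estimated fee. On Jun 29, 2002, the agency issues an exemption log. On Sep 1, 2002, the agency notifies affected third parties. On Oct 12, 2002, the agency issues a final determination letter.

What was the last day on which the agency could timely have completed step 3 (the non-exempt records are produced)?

Jul 1, 2002

Step 3 runs from Apr 17, 2002, when the fee estimate is provided. 75 days after Apr 17, 2002 is Jul 1, 2002.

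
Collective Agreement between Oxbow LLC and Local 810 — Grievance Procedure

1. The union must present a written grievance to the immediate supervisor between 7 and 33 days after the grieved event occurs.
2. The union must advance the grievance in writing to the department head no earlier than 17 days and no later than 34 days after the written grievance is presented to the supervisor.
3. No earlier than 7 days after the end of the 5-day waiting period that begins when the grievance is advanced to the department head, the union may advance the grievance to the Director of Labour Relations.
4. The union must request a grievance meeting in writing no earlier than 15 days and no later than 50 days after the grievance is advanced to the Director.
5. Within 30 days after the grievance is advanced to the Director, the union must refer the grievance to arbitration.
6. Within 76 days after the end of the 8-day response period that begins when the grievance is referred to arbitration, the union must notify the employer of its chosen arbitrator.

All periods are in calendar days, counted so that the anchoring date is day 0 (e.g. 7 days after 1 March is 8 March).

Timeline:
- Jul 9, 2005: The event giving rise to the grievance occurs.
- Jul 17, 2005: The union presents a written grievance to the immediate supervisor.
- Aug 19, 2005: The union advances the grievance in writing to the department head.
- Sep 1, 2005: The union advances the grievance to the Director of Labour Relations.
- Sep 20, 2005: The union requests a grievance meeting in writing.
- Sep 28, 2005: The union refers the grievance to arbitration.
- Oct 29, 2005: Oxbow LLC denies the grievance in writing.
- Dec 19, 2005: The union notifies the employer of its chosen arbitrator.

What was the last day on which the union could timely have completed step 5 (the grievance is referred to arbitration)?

Oct 1, 2005

Step 5 runs from Sep 1, 2005, when the grievance is advanced to the Director. 30 days after Sep 1, 2005 is Oct 1, 2005.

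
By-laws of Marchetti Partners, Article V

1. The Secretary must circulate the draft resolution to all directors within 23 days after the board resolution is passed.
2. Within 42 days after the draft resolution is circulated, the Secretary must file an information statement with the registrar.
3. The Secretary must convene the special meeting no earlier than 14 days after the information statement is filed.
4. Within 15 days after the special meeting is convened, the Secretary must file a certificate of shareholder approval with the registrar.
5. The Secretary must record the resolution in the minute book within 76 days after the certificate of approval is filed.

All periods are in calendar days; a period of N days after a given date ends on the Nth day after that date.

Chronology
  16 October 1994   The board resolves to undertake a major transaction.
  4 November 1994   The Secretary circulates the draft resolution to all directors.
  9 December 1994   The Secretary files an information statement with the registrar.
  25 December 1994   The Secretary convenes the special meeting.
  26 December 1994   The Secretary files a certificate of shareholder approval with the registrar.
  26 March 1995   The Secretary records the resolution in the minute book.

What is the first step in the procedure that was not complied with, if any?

Step 5

Step 1 — counting 23 days from 16 October 1994 (when the board resolution is passed) gives a deadline of 8 November 1994; 4 November 1994 is within that limit.
Step 2 — counting 42 days from 4 November 1994 (when the draft resolution is circulated) gives a deadline of 16 December 1994; 9 December 1994 is within that limit.
Step 3 — must wait 14 days from 9 December 1994 (when the information statement is filed), so not before 23 December 1994; 25 December 1994 is on or after that date.
Step 4 — counting 15 days from 25 December 1994 (when the special meeting is convened) gives a deadline of 9 January 1995; completed 26 December 1994, before the deadline.
Step 5 — counting 76 days from 26 December 1994 (when the certificate of approval is filed) gives a deadline of 12 March 1995; 26 March 1995 misses that deadline by 14 days.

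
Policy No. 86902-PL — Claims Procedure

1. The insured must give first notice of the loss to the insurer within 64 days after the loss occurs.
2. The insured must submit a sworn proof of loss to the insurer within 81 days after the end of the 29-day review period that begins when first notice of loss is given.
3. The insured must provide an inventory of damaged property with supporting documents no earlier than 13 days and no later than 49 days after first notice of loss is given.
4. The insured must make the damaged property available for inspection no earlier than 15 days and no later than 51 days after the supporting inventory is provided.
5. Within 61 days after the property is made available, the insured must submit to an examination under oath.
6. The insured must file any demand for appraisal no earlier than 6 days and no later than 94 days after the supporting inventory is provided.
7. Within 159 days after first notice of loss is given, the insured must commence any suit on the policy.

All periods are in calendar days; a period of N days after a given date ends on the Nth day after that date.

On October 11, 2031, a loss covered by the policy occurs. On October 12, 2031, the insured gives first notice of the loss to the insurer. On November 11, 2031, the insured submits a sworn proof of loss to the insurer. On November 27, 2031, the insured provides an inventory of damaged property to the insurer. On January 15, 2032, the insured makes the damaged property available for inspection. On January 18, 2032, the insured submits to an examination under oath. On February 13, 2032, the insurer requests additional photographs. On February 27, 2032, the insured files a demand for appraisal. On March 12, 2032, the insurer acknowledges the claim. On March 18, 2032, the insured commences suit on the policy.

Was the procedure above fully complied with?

Yes

Step 1 — counting 64 days from October 11, 2031 (when the loss occurs) gives a deadline of December 14, 2031; completed October 12, 2031, before the deadline.
Step 2 — counting 81 days from November 10, 2031 (end of the 29-day review period, which began when first notice of loss is given on October 12, 2031) gives a deadline of January 30, 2032; done November 11, 2031 — timely.
Step 3 — 13 and 49 days from October 12, 2031 (when first notice of loss is given) are October 25, 2031 and November 30, 2031 respectively; done November 27, 2031, which is between those dates.
Step 4 — 15 and 51 days from November 27, 2031 (when the supporting inventory is provided) are December 12, 2031 and January 17, 2032 respectively; done January 15, 2032 — within the window.
Step 5 — counting 61 days from January 15, 2032 (when the property is made available) gives a deadline of March 16, 2032; January 18, 2032 is within that limit.
Step 6 — 6 and 94 days from November 27, 2031 (when the supporting inventory is provided) are December 3, 2031 and February 29, 2032 respectively; February 27, 2032 falls inside that range.
Step 7 — counting 159 days from October 12, 2031 (when first notice of loss is given) gives a deadline of March 19, 2032; completed March 18, 2032, before the deadline.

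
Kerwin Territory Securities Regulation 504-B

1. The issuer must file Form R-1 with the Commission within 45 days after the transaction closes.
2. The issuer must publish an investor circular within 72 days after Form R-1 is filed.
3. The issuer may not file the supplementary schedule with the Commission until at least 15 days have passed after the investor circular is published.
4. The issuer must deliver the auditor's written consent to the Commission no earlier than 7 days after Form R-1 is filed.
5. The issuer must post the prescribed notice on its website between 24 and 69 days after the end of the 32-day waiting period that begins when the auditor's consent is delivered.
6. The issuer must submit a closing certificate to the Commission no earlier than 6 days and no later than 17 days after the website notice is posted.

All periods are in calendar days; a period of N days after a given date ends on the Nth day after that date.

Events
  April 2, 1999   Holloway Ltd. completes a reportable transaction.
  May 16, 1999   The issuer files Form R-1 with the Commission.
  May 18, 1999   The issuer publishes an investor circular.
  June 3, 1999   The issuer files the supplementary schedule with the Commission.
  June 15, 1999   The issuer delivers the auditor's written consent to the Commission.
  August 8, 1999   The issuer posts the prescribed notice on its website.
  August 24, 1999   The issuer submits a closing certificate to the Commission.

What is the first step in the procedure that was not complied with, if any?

Step 1: 45 days after April 2, 1999 (when the transaction closes) is May 17, 1999; May 16, 1999 is within that limit.
Step 2: 72 days after May 16, 1999 (when Form R-1 is filed) is July 27, 1999; completed May 18, 1999, before the deadline.
Step 3: the earliest permitted date is 15 days after May 18, 1999 (when the investor circular is published), i.e. June 2, 1999; done June 3, 1999, after the minimum wait.
Step 4: the earliest permitted date is 7 days after May 16, 1999 (when Form R-1 is filed), i.e. May 23, 1999; done June 15, 1999 — permitted.
Step 5: the window is 24–69 days after July 17, 1999 (end of the 32-day waiting period, which began when the auditor's consent is delivered on June 15, 1999), so August 10, 1999 through September 24, 1999; August 8, 1999 is 2 days too early.

Step 5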